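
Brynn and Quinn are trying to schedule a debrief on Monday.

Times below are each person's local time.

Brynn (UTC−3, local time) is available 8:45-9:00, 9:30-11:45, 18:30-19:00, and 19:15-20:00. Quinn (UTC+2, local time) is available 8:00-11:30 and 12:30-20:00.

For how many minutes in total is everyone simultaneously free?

Brynn → UTC: 11:45–12:00, 12:30–14:45, 21:30–22:00, 22:15–23:00.
Quinn → UTC: 06:00–09:30, 10:30–18:00.
Brynn ∩ Quinn: 11:45–12:00, 12:30–14:45.
Total common minutes: 15 + 135 = 150.

150 minutes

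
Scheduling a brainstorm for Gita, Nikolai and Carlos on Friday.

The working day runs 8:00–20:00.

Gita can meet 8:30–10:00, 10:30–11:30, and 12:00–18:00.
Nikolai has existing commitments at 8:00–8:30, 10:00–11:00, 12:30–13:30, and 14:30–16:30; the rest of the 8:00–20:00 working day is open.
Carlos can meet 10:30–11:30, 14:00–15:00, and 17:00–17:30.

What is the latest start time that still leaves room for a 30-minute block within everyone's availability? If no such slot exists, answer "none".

17:00

Nikolai free within 08:00–20:00: 08:30–10:00, 11:00–12:30, 13:30–14:30, 16:30–20:00.
Gita ∩ Nikolai: 08:30–10:00, 11:00–11:30, 12:00–12:30, 13:30–14:30, 16:30–18:00.
Gita ∩ Nikolai ∩ Carlos: 11:00–11:30, 14:00–14:30, 17:00–17:30.
Windows ≥ 30 min: 11:00–11:30, 14:00–14:30, 17:00–17:30.
Latest start in the last window 17:00–17:30 is 17:30 − 30 min = 17:00.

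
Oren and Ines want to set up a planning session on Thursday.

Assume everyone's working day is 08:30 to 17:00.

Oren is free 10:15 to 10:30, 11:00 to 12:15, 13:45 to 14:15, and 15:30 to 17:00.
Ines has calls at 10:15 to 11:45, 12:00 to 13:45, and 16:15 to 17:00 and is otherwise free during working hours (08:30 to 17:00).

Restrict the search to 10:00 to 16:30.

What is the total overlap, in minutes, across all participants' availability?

Ines free within 08:30–17:00: 08:30–10:15, 11:45–12:00, 13:45–16:15.
Oren ∩ Ines: 11:45–12:00, 13:45–14:15, 15:30–16:15.
Restricted to 10:00–16:30: 11:45–12:00, 13:45–14:15, 15:30–16:15.
Total common minutes: 15 + 30 + 45 = 90.

90 minutes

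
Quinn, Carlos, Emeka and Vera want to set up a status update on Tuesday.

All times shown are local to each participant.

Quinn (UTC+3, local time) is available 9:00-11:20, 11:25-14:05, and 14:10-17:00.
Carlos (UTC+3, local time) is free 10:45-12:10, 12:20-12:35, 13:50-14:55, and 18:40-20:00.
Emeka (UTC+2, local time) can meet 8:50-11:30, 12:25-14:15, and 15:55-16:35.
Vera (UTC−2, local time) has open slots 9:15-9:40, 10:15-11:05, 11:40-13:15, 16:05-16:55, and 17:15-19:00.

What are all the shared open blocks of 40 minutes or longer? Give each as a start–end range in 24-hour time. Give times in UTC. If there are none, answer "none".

none

Quinn → UTC: 06:00–08:20, 08:25–11:05, 11:10–14:00.
Carlos → UTC: 07:45–09:10, 09:20–09:35, 10:50–11:55, 15:40–17:00.
Emeka → UTC: 06:50–09:30, 10:25–12:15, 13:55–14:35.
Vera → UTC: 11:15–11:40, 12:15–13:05, 13:40–15:15, 18:05–18:55, 19:15–21:00.
Quinn ∩ Carlos: 07:45–08:20, 08:25–09:10, 09:20–09:35, 10:50–11:05, 11:10–11:55.
Quinn ∩ Carlos ∩ Emeka: 07:45–08:20, 08:25–09:10, 09:20–09:30, 10:50–11:05, 11:10–11:55.
Quinn ∩ Carlos ∩ Emeka ∩ Vera: 11:15–11:40.
Windows ≥ 40 min: (none).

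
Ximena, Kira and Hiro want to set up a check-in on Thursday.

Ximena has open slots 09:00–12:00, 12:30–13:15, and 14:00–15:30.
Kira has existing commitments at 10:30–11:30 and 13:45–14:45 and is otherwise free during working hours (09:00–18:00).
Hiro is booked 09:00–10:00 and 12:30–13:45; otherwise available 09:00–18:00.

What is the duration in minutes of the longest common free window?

45 minutes

Kira free within 09:00–18:00: 09:00–10:30, 11:30–13:45, 14:45–18:00.
Hiro free within 09:00–18:00: 10:00–12:30, 13:45–18:00.
Ximena ∩ Kira: 09:00–10:30, 11:30–12:00, 12:30–13:15, 14:45–15:30.
Ximena ∩ Kira ∩ Hiro: 10:00–10:30, 11:30–12:00, 14:45–15:30.
Common window lengths: 30, 30, 45 min; longest is 45.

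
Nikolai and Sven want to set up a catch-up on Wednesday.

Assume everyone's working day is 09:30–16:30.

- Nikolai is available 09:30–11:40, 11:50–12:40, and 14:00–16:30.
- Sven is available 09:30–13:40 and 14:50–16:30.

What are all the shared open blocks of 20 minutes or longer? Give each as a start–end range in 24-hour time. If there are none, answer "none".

Nikolai ∩ Sven: 09:30–11:40, 11:50–12:40, 14:50–16:30.
Windows ≥ 20 min: 09:30–11:40, 11:50–12:40, 14:50–16:30.

09:30–11:40, 11:50–12:40, 14:50–16:30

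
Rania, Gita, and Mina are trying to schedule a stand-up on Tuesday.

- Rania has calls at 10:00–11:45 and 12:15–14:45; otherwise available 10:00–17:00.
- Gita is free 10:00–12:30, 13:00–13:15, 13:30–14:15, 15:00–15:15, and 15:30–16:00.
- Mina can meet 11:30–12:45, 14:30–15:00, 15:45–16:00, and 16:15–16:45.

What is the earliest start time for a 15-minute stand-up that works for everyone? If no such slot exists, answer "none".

11:45

Rania free within 10:00–17:00: 11:45–12:15, 14:45–17:00.
Rania ∩ Gita: 11:45–12:15, 15:00–15:15, 15:30–16:00.
Rania ∩ Gita ∩ Mina: 11:45–12:15, 15:45–16:00.
Windows ≥ 15 min: 11:45–12:15, 15:45–16:00.
Earliest such window starts at 11:45.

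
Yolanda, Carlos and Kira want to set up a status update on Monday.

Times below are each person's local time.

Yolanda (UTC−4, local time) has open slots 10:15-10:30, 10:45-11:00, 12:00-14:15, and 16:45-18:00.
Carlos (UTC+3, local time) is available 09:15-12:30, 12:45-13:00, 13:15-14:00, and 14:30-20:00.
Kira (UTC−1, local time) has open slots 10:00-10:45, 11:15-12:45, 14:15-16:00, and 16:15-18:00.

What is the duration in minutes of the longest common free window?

Yolanda → UTC: 14:15–14:30, 14:45–15:00, 16:00–18:15, 20:45–22:00.
Carlos → UTC: 06:15–09:30, 09:45–10:00, 10:15–11:00, 11:30–17:00.
Kira → UTC: 11:00–11:45, 12:15–13:45, 15:15–17:00, 17:15–19:00.
Yolanda ∩ Carlos: 14:15–14:30, 14:45–15:00, 16:00–17:00.
Yolanda ∩ Carlos ∩ Kira: 16:00–17:00.
Single common window of 60 minutes.

60 minutes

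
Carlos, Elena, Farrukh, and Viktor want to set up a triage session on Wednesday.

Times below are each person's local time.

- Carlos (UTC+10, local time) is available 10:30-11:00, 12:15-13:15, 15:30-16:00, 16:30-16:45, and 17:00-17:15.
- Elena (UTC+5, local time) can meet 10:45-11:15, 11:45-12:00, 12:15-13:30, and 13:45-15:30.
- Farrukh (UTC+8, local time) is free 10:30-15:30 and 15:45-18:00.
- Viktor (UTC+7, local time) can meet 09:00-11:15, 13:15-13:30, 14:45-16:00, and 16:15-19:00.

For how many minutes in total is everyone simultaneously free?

Carlos → UTC: 00:30–01:00, 02:15–03:15, 05:30–06:00, 06:30–06:45, 07:00–07:15.
Elena → UTC: 05:45–06:15, 06:45–07:00, 07:15–08:30, 08:45–10:30.
Farrukh → UTC: 02:30–07:30, 07:45–10:00.
Viktor → UTC: 02:00–04:15, 06:15–06:30, 07:45–09:00, 09:15–12:00.
Carlos ∩ Elena: 05:45–06:00.
Carlos ∩ Elena ∩ Farrukh: 05:45–06:00.
Carlos ∩ Elena ∩ Farrukh ∩ Viktor: (none).
Total common minutes: 0.

0 minutes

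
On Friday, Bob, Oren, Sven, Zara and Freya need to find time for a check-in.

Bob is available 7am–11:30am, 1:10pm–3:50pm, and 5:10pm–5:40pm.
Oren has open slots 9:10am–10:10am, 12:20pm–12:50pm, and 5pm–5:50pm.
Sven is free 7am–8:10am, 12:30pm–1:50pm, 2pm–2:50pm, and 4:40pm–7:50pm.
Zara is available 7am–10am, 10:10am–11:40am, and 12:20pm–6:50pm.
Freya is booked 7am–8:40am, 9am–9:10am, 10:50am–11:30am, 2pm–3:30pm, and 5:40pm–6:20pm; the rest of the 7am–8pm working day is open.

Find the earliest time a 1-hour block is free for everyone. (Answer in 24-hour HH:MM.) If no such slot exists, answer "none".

none

Freya free within 07:00–20:00: 08:40–09:00, 09:10–10:50, 11:30–14:00, 15:30–17:40, 18:20–20:00.
Bob ∩ Oren: 09:10–10:10, 17:10–17:40.
Bob ∩ Oren ∩ Sven: 17:10–17:40.
Bob ∩ Oren ∩ Sven ∩ Zara: 17:10–17:40.
Bob ∩ Oren ∩ Sven ∩ Zara ∩ Freya: 17:10–17:40.
Windows ≥ 60 min: (none).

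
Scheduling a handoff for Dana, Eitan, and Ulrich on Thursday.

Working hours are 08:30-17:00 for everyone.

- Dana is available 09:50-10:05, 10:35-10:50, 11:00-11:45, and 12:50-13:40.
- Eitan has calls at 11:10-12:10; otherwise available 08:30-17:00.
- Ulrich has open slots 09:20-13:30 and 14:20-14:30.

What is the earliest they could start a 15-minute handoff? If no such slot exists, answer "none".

09:50

Eitan free within 08:30–17:00: 08:30–11:10, 12:10–17:00.
Dana ∩ Eitan: 09:50–10:05, 10:35–10:50, 11:00–11:10, 12:50–13:40.
Dana ∩ Eitan ∩ Ulrich: 09:50–10:05, 10:35–10:50, 11:00–11:10, 12:50–13:30.
Windows ≥ 15 min: 09:50–10:05, 10:35–10:50, 12:50–13:30.
Earliest such window starts at 09:50.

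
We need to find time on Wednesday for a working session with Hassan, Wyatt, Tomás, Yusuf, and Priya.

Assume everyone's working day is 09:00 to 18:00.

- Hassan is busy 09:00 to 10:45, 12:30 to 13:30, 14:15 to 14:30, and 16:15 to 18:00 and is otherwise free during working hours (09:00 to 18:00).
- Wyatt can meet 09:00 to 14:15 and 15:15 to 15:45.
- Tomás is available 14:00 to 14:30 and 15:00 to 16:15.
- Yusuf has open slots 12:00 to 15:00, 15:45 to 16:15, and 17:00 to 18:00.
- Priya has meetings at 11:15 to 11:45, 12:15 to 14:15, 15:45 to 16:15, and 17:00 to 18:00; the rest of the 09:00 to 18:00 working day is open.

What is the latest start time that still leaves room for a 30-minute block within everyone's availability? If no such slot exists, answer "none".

none

Hassan free within 09:00–18:00: 10:45–12:30, 13:30–14:15, 14:30–16:15.
Priya free within 09:00–18:00: 09:00–11:15, 11:45–12:15, 14:15–15:45, 16:15–17:00.
Hassan ∩ Wyatt: 10:45–12:30, 13:30–14:15, 15:15–15:45.
Hassan ∩ Wyatt ∩ Tomás: 14:00–14:15, 15:15–15:45.
Hassan ∩ Wyatt ∩ Tomás ∩ Yusuf: 14:00–14:15.
Hassan ∩ Wyatt ∩ Tomás ∩ Yusuf ∩ Priya: (none).
Windows ≥ 30 min: (none).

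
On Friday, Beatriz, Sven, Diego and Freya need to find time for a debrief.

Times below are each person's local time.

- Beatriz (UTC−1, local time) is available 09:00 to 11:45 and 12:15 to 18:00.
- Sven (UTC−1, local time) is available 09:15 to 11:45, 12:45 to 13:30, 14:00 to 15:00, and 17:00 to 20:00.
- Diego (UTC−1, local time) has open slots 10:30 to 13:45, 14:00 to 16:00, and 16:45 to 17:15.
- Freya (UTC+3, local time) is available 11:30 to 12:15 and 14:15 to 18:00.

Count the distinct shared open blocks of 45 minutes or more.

Beatriz → UTC: 10:00–12:45, 13:15–19:00.
Sven → UTC: 10:15–12:45, 13:45–14:30, 15:00–16:00, 18:00–21:00.
Diego → UTC: 11:30–14:45, 15:00–17:00, 17:45–18:15.
Freya → UTC: 08:30–09:15, 11:15–15:00.
Beatriz ∩ Sven: 10:15–12:45, 13:45–14:30, 15:00–16:00, 18:00–19:00.
Beatriz ∩ Sven ∩ Diego: 11:30–12:45, 13:45–14:30, 15:00–16:00, 18:00–18:15.
Beatriz ∩ Sven ∩ Diego ∩ Freya: 11:30–12:45, 13:45–14:30.
Windows ≥ 45 min: 11:30–12:45, 13:45–14:30.
That's 2 windows.

2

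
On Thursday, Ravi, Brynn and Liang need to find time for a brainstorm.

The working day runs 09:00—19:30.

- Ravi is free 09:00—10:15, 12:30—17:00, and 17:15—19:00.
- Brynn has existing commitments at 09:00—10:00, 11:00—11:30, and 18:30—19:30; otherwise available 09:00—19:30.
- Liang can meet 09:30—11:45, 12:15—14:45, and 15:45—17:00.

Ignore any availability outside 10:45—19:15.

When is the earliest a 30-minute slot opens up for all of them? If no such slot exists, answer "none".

Brynn free within 09:00–19:30: 10:00–11:00, 11:30–18:30.
Ravi ∩ Brynn: 10:00–10:15, 12:30–17:00, 17:15–18:30.
Ravi ∩ Brynn ∩ Liang: 10:00–10:15, 12:30–14:45, 15:45–17:00.
Restricted to 10:45–19:15: 12:30–14:45, 15:45–17:00.
Windows ≥ 30 min: 12:30–14:45, 15:45–17:00.
Earliest such window starts at 12:30.

12:30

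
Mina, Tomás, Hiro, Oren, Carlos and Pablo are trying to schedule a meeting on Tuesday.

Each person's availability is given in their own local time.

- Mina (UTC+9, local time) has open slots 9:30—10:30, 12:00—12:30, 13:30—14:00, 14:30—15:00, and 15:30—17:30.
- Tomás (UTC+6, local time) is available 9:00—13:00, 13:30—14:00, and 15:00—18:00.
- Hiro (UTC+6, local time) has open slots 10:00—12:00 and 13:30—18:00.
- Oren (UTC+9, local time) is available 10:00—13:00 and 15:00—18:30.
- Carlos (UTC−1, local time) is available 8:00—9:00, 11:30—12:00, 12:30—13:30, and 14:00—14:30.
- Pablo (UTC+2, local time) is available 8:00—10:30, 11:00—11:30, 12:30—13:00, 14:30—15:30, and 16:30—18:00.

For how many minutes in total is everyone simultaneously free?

Mina → UTC: 00:30–01:30, 03:00–03:30, 04:30–05:00, 05:30–06:00, 06:30–08:30.
Tomás → UTC: 03:00–07:00, 07:30–08:00, 09:00–12:00.
Hiro → UTC: 04:00–06:00, 07:30–12:00.
Oren → UTC: 01:00–04:00, 06:00–09:30.
Carlos → UTC: 09:00–10:00, 12:30–13:00, 13:30–14:30, 15:00–15:30.
Pablo → UTC: 06:00–08:30, 09:00–09:30, 10:30–11:00, 12:30–13:30, 14:30–16:00.
Mina ∩ Tomás: 03:00–03:30, 04:30–05:00, 05:30–06:00, 06:30–07:00, 07:30–08:00.
Mina ∩ Tomás ∩ Hiro: 04:30–05:00, 05:30–06:00, 07:30–08:00.
Mina ∩ Tomás ∩ Hiro ∩ Oren: 07:30–08:00.
Mina ∩ Tomás ∩ Hiro ∩ Oren ∩ Carlos: (none).
Mina ∩ Tomás ∩ Hiro ∩ Oren ∩ Carlos ∩ Pablo: (none).
Total common minutes: 0.

0 minutes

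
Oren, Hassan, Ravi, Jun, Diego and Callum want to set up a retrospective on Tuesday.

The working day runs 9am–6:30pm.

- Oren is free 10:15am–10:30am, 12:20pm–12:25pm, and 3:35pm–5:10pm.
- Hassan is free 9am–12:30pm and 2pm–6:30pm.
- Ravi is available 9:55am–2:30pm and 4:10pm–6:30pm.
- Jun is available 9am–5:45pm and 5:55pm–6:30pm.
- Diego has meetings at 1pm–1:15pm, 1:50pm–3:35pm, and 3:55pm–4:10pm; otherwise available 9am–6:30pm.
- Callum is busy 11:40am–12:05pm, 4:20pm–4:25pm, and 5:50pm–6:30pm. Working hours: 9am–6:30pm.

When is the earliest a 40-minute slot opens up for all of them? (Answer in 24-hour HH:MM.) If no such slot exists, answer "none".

Diego free within 09:00–18:30: 09:00–13:00, 13:15–13:50, 15:35–15:55, 16:10–18:30.
Callum free within 09:00–18:30: 09:00–11:40, 12:05–16:20, 16:25–17:50.
Oren ∩ Hassan: 10:15–10:30, 12:20–12:25, 15:35–17:10.
Oren ∩ Hassan ∩ Ravi: 10:15–10:30, 12:20–12:25, 16:10–17:10.
Oren ∩ Hassan ∩ Ravi ∩ Jun: 10:15–10:30, 12:20–12:25, 16:10–17:10.
Oren ∩ Hassan ∩ Ravi ∩ Jun ∩ Diego: 10:15–10:30, 12:20–12:25, 16:10–17:10.
Oren ∩ Hassan ∩ Ravi ∩ Jun ∩ Diego ∩ Callum: 10:15–10:30, 12:20–12:25, 16:10–16:20, 16:25–17:10.
Windows ≥ 40 min: 16:25–17:10.
Earliest such window starts at 16:25.

16:25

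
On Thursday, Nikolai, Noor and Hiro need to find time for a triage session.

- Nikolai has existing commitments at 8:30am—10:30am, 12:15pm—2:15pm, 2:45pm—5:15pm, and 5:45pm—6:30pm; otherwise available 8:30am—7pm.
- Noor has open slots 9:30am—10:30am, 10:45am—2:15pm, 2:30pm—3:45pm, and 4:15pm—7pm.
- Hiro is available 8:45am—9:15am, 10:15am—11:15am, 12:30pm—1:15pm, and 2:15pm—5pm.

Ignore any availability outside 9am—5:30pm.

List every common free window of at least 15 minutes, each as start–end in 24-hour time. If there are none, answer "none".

Nikolai free within 08:30–19:00: 10:30–12:15, 14:15–14:45, 17:15–17:45, 18:30–19:00.
Nikolai ∩ Noor: 10:45–12:15, 14:30–14:45, 17:15–17:45, 18:30–19:00.
Nikolai ∩ Noor ∩ Hiro: 10:45–11:15, 14:30–14:45.
Restricted to 09:00–17:30: 10:45–11:15, 14:30–14:45.
Windows ≥ 15 min: 10:45–11:15, 14:30–14:45.

10:45–11:15, 14:30–14:45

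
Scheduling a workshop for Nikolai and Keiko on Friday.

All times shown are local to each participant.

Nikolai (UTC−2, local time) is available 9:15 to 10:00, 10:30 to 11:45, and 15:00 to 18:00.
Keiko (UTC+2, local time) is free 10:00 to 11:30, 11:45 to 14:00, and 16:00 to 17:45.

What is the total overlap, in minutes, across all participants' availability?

Nikolai → UTC: 11:15–12:00, 12:30–13:45, 17:00–20:00.
Keiko → UTC: 08:00–09:30, 09:45–12:00, 14:00–15:45.
Nikolai ∩ Keiko: 11:15–12:00.
Total common minutes: 45.

45 minutes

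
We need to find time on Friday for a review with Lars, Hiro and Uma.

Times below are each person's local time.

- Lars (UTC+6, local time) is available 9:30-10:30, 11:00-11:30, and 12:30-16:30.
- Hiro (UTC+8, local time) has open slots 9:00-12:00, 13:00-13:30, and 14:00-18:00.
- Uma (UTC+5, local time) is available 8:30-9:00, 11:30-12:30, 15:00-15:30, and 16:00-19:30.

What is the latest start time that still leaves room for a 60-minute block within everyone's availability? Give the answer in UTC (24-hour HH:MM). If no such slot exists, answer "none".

06:30

Lars → UTC: 03:30–04:30, 05:00–05:30, 06:30–10:30.
Hiro → UTC: 01:00–04:00, 05:00–05:30, 06:00–10:00.
Uma → UTC: 03:30–04:00, 06:30–07:30, 10:00–10:30, 11:00–14:30.
Lars ∩ Hiro: 03:30–04:00, 05:00–05:30, 06:30–10:00.
Lars ∩ Hiro ∩ Uma: 03:30–04:00, 06:30–07:30.
Windows ≥ 60 min: 06:30–07:30.
Latest start in the last window 06:30–07:30 is 07:30 − 60 min = 06:30.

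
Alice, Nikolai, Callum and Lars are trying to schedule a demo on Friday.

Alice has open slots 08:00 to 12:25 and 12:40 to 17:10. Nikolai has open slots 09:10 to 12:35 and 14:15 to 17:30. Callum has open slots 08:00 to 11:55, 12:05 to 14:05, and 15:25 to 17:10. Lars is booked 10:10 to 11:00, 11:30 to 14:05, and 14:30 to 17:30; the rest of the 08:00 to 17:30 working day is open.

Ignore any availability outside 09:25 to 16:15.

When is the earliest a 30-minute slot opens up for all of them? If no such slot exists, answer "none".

09:25

Lars free within 08:00–17:30: 08:00–10:10, 11:00–11:30, 14:05–14:30.
Alice ∩ Nikolai: 09:10–12:25, 14:15–17:10.
Alice ∩ Nikolai ∩ Callum: 09:10–11:55, 12:05–12:25, 15:25–17:10.
Alice ∩ Nikolai ∩ Callum ∩ Lars: 09:10–10:10, 11:00–11:30.
Restricted to 09:25–16:15: 09:25–10:10, 11:00–11:30.
Windows ≥ 30 min: 09:25–10:10, 11:00–11:30.
Earliest such window starts at 09:25.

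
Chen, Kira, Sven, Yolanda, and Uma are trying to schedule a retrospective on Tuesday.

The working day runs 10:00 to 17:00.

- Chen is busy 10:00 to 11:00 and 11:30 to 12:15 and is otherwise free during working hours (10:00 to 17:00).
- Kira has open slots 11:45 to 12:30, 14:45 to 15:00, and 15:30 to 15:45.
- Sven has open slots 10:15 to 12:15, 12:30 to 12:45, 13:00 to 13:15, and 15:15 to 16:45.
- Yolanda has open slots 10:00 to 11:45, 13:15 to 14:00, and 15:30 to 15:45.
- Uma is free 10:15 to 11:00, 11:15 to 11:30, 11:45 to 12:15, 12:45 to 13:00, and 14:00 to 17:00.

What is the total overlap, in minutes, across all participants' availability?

Chen free within 10:00–17:00: 11:00–11:30, 12:15–17:00.
Chen ∩ Kira: 12:15–12:30, 14:45–15:00, 15:30–15:45.
Chen ∩ Kira ∩ Sven: 15:30–15:45.
Chen ∩ Kira ∩ Sven ∩ Yolanda: 15:30–15:45.
Chen ∩ Kira ∩ Sven ∩ Yolanda ∩ Uma: 15:30–15:45.
Total common minutes: 15.

15 minutes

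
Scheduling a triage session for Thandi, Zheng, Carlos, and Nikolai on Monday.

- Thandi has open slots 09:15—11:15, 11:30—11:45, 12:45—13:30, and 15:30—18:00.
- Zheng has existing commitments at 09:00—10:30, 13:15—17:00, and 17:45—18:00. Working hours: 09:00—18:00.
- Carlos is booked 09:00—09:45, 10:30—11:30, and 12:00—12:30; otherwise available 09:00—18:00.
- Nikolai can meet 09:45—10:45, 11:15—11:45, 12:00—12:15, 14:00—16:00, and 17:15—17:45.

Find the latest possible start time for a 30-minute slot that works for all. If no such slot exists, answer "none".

Zheng free within 09:00–18:00: 10:30–13:15, 17:00–17:45.
Carlos free within 09:00–18:00: 09:45–10:30, 11:30–12:00, 12:30–18:00.
Thandi ∩ Zheng: 10:30–11:15, 11:30–11:45, 12:45–13:15, 17:00–17:45.
Thandi ∩ Zheng ∩ Carlos: 11:30–11:45, 12:45–13:15, 17:00–17:45.
Thandi ∩ Zheng ∩ Carlos ∩ Nikolai: 11:30–11:45, 17:15–17:45.
Windows ≥ 30 min: 17:15–17:45.
Latest start in the last window 17:15–17:45 is 17:45 − 30 min = 17:15.

17:15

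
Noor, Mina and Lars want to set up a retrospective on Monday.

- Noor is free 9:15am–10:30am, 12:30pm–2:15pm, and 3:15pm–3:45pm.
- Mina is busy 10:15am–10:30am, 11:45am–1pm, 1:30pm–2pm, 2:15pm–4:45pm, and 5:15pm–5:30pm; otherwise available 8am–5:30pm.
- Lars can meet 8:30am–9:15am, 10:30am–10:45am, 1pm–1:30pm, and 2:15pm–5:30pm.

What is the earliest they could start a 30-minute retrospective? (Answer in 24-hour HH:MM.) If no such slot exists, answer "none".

13:00

Mina free within 08:00–17:30: 08:00–10:15, 10:30–11:45, 13:00–13:30, 14:00–14:15, 16:45–17:15.
Noor ∩ Mina: 09:15–10:15, 13:00–13:30, 14:00–14:15.
Noor ∩ Mina ∩ Lars: 13:00–13:30.
Windows ≥ 30 min: 13:00–13:30.
Earliest such window starts at 13:00.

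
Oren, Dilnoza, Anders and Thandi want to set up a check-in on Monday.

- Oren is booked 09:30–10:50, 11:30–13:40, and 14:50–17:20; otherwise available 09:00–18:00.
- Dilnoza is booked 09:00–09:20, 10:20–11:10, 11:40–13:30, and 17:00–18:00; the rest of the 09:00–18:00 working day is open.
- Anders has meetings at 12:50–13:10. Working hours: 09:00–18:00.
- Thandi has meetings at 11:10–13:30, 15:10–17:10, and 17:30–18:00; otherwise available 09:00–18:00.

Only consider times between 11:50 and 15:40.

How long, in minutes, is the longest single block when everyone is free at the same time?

70 minutes

Oren free within 09:00–18:00: 09:00–09:30, 10:50–11:30, 13:40–14:50, 17:20–18:00.
Dilnoza free within 09:00–18:00: 09:20–10:20, 11:10–11:40, 13:30–17:00.
Anders free within 09:00–18:00: 09:00–12:50, 13:10–18:00.
Thandi free within 09:00–18:00: 09:00–11:10, 13:30–15:10, 17:10–17:30.
Oren ∩ Dilnoza: 09:20–09:30, 11:10–11:30, 13:40–14:50.
Oren ∩ Dilnoza ∩ Anders: 09:20–09:30, 11:10–11:30, 13:40–14:50.
Oren ∩ Dilnoza ∩ Anders ∩ Thandi: 09:20–09:30, 13:40–14:50.
Restricted to 11:50–15:40: 13:40–14:50.
Single common window of 70 minutes.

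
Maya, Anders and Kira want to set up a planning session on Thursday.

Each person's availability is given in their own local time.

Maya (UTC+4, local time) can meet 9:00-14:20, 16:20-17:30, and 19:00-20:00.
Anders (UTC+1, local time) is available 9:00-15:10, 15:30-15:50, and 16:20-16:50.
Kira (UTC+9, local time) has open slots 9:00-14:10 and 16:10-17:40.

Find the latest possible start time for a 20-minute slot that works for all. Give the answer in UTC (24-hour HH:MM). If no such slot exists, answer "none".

08:20

Maya → UTC: 05:00–10:20, 12:20–13:30, 15:00–16:00.
Anders → UTC: 08:00–14:10, 14:30–14:50, 15:20–15:50.
Kira → UTC: 00:00–05:10, 07:10–08:40.
Maya ∩ Anders: 08:00–10:20, 12:20–13:30, 15:20–15:50.
Maya ∩ Anders ∩ Kira: 08:00–08:40.
Windows ≥ 20 min: 08:00–08:40.
Latest start in the last window 08:00–08:40 is 08:40 − 20 min = 08:20.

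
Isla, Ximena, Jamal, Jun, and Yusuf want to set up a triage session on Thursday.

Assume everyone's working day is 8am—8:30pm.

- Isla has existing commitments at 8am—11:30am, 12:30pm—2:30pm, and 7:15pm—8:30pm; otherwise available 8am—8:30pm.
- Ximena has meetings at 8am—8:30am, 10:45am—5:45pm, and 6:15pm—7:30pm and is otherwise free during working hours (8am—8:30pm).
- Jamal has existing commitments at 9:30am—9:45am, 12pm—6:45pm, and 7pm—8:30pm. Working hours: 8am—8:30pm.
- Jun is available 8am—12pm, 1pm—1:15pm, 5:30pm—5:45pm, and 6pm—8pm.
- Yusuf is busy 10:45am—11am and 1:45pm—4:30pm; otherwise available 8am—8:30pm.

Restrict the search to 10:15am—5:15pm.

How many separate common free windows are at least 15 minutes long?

Isla free within 08:00–20:30: 11:30–12:30, 14:30–19:15.
Ximena free within 08:00–20:30: 08:30–10:45, 17:45–18:15, 19:30–20:30.
Jamal free within 08:00–20:30: 08:00–09:30, 09:45–12:00, 18:45–19:00.
Yusuf free within 08:00–20:30: 08:00–10:45, 11:00–13:45, 16:30–20:30.
Isla ∩ Ximena: 17:45–18:15.
Isla ∩ Ximena ∩ Jamal: (none).
Isla ∩ Ximena ∩ Jamal ∩ Jun: (none).
Isla ∩ Ximena ∩ Jamal ∩ Jun ∩ Yusuf: (none).
Restricted to 10:15–17:15: (none).
Windows ≥ 15 min: (none).
That's 0 windows.

0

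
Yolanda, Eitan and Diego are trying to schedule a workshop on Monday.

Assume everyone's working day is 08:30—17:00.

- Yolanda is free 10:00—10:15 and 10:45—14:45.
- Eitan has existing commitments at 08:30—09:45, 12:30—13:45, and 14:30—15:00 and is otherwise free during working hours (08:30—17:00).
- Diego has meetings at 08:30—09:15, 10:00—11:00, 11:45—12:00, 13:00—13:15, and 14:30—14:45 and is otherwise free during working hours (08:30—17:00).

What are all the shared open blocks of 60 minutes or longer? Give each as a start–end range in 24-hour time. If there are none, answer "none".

none

Eitan free within 08:30–17:00: 09:45–12:30, 13:45–14:30, 15:00–17:00.
Diego free within 08:30–17:00: 09:15–10:00, 11:00–11:45, 12:00–13:00, 13:15–14:30, 14:45–17:00.
Yolanda ∩ Eitan: 10:00–10:15, 10:45–12:30, 13:45–14:30.
Yolanda ∩ Eitan ∩ Diego: 11:00–11:45, 12:00–12:30, 13:45–14:30.
Windows ≥ 60 min: (none).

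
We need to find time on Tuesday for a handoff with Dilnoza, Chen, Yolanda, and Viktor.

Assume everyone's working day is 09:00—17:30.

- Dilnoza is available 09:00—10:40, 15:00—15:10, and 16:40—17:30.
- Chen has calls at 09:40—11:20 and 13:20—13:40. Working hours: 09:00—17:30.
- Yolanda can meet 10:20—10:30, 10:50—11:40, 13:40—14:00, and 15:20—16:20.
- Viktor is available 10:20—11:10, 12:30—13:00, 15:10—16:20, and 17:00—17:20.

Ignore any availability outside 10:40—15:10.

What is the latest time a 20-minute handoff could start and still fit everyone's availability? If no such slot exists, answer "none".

none

Chen free within 09:00–17:30: 09:00–09:40, 11:20–13:20, 13:40–17:30.
Dilnoza ∩ Chen: 09:00–09:40, 15:00–15:10, 16:40–17:30.
Dilnoza ∩ Chen ∩ Yolanda: (none).
Dilnoza ∩ Chen ∩ Yolanda ∩ Viktor: (none).
Restricted to 10:40–15:10: (none).
Windows ≥ 20 min: (none).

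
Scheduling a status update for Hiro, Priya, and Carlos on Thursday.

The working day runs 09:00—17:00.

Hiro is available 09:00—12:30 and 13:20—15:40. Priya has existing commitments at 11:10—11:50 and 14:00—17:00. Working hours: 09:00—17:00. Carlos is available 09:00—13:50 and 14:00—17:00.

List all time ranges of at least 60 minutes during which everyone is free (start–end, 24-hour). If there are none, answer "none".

09:00–11:10

Priya free within 09:00–17:00: 09:00–11:10, 11:50–14:00.
Hiro ∩ Priya: 09:00–11:10, 11:50–12:30, 13:20–14:00.
Hiro ∩ Priya ∩ Carlos: 09:00–11:10, 11:50–12:30, 13:20–13:50.
Windows ≥ 60 min: 09:00–11:10.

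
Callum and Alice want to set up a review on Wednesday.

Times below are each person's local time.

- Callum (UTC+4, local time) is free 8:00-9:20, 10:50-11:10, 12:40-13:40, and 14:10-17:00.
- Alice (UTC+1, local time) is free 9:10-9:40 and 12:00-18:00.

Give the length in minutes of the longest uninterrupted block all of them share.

120 minutes

Callum → UTC: 04:00–05:20, 06:50–07:10, 08:40–09:40, 10:10–13:00.
Alice → UTC: 08:10–08:40, 11:00–17:00.
Callum ∩ Alice: 11:00–13:00.
Single common window of 120 minutes.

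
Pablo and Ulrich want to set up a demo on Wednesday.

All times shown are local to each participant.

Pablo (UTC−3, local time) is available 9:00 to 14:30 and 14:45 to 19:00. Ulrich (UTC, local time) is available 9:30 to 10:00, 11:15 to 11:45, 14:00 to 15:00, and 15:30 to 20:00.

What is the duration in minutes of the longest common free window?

Pablo → UTC: 12:00–17:30, 17:45–22:00.
Ulrich → UTC: 09:30–10:00, 11:15–11:45, 14:00–15:00, 15:30–20:00.
Pablo ∩ Ulrich: 14:00–15:00, 15:30–17:30, 17:45–20:00.
Common window lengths: 60, 120, 135 min; longest is 135.

135 minutes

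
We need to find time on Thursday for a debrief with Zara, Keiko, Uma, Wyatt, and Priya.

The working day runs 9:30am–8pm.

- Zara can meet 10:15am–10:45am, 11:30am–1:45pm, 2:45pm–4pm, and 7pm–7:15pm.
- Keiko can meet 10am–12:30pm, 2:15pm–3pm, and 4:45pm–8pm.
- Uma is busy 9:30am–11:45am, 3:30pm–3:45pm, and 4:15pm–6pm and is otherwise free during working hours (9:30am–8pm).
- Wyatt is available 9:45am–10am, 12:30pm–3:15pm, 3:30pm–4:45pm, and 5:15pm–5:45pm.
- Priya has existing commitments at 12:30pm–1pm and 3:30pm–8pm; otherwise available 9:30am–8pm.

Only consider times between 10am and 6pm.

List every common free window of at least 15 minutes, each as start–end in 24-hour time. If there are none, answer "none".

Uma free within 09:30–20:00: 11:45–15:30, 15:45–16:15, 18:00–20:00.
Priya free within 09:30–20:00: 09:30–12:30, 13:00–15:30.
Zara ∩ Keiko: 10:15–10:45, 11:30–12:30, 14:45–15:00, 19:00–19:15.
Zara ∩ Keiko ∩ Uma: 11:45–12:30, 14:45–15:00, 19:00–19:15.
Zara ∩ Keiko ∩ Uma ∩ Wyatt: 14:45–15:00.
Zara ∩ Keiko ∩ Uma ∩ Wyatt ∩ Priya: 14:45–15:00.
Restricted to 10:00–18:00: 14:45–15:00.
Windows ≥ 15 min: 14:45–15:00.

14:45–15:00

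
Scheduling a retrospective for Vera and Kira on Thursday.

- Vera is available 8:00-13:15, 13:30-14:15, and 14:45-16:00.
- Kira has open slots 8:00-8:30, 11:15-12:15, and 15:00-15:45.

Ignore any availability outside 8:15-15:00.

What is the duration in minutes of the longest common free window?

Vera ∩ Kira: 08:00–08:30, 11:15–12:15, 15:00–15:45.
Restricted to 08:15–15:00: 08:15–08:30, 11:15–12:15.
Common window lengths: 15, 60 min; longest is 60.

60 minutes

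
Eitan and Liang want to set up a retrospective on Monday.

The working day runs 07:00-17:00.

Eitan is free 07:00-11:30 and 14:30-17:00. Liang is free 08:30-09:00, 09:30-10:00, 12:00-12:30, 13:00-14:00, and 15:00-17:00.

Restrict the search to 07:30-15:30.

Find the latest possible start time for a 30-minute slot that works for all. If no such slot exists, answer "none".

15:00

Eitan ∩ Liang: 08:30–09:00, 09:30–10:00, 15:00–17:00.
Restricted to 07:30–15:30: 08:30–09:00, 09:30–10:00, 15:00–15:30.
Windows ≥ 30 min: 08:30–09:00, 09:30–10:00, 15:00–15:30.
Latest start in the last window 15:00–15:30 is 15:30 − 30 min = 15:00.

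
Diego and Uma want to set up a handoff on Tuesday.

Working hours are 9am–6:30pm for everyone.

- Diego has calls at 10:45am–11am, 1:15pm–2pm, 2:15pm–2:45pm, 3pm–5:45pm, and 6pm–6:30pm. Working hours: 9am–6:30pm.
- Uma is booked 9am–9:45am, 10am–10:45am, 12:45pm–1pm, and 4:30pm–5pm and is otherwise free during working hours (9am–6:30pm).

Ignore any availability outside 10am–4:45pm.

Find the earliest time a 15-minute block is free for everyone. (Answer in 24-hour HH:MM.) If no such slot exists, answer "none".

Diego free within 09:00–18:30: 09:00–10:45, 11:00–13:15, 14:00–14:15, 14:45–15:00, 17:45–18:00.
Uma free within 09:00–18:30: 09:45–10:00, 10:45–12:45, 13:00–16:30, 17:00–18:30.
Diego ∩ Uma: 09:45–10:00, 11:00–12:45, 13:00–13:15, 14:00–14:15, 14:45–15:00, 17:45–18:00.
Restricted to 10:00–16:45: 11:00–12:45, 13:00–13:15, 14:00–14:15, 14:45–15:00.
Windows ≥ 15 min: 11:00–12:45, 13:00–13:15, 14:00–14:15, 14:45–15:00.
Earliest such window starts at 11:00.

11:00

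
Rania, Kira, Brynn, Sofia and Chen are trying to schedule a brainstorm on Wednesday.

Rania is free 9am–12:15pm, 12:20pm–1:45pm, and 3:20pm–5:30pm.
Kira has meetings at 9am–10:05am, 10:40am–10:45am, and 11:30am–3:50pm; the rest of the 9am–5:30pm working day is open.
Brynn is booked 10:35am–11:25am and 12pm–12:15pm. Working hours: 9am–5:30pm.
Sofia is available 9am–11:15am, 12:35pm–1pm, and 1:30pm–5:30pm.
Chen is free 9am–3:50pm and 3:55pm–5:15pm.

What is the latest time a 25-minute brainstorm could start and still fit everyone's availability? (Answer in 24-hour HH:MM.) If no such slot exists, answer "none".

Kira free within 09:00–17:30: 10:05–10:40, 10:45–11:30, 15:50–17:30.
Brynn free within 09:00–17:30: 09:00–10:35, 11:25–12:00, 12:15–17:30.
Rania ∩ Kira: 10:05–10:40, 10:45–11:30, 15:50–17:30.
Rania ∩ Kira ∩ Brynn: 10:05–10:35, 11:25–11:30, 15:50–17:30.
Rania ∩ Kira ∩ Brynn ∩ Sofia: 10:05–10:35, 15:50–17:30.
Rania ∩ Kira ∩ Brynn ∩ Sofia ∩ Chen: 10:05–10:35, 15:55–17:15.
Windows ≥ 25 min: 10:05–10:35, 15:55–17:15.
Latest start in the last window 15:55–17:15 is 17:15 − 25 min = 16:50.

16:50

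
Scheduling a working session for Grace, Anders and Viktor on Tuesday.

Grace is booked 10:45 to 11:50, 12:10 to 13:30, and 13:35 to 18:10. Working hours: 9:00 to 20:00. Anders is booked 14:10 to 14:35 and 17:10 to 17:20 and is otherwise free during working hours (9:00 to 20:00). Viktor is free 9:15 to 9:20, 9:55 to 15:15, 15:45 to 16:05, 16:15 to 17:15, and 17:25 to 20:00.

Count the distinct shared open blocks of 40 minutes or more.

2

Grace free within 09:00–20:00: 09:00–10:45, 11:50–12:10, 13:30–13:35, 18:10–20:00.
Anders free within 09:00–20:00: 09:00–14:10, 14:35–17:10, 17:20–20:00.
Grace ∩ Anders: 09:00–10:45, 11:50–12:10, 13:30–13:35, 18:10–20:00.
Grace ∩ Anders ∩ Viktor: 09:15–09:20, 09:55–10:45, 11:50–12:10, 13:30–13:35, 18:10–20:00.
Windows ≥ 40 min: 09:55–10:45, 18:10–20:00.
That's 2 windows.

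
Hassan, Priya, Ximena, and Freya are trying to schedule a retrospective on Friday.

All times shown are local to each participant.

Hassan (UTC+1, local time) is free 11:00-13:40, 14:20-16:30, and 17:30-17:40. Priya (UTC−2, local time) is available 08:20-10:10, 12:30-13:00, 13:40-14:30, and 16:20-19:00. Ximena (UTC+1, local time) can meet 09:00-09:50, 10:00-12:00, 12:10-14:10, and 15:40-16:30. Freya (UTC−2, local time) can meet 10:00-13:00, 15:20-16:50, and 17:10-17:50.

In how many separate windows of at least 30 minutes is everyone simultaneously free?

Hassan → UTC: 10:00–12:40, 13:20–15:30, 16:30–16:40.
Priya → UTC: 10:20–12:10, 14:30–15:00, 15:40–16:30, 18:20–21:00.
Ximena → UTC: 08:00–08:50, 09:00–11:00, 11:10–13:10, 14:40–15:30.
Freya → UTC: 12:00–15:00, 17:20–18:50, 19:10–19:50.
Hassan ∩ Priya: 10:20–12:10, 14:30–15:00.
Hassan ∩ Priya ∩ Ximena: 10:20–11:00, 11:10–12:10, 14:40–15:00.
Hassan ∩ Priya ∩ Ximena ∩ Freya: 12:00–12:10, 14:40–15:00.
Windows ≥ 30 min: (none).
That's 0 windows.

0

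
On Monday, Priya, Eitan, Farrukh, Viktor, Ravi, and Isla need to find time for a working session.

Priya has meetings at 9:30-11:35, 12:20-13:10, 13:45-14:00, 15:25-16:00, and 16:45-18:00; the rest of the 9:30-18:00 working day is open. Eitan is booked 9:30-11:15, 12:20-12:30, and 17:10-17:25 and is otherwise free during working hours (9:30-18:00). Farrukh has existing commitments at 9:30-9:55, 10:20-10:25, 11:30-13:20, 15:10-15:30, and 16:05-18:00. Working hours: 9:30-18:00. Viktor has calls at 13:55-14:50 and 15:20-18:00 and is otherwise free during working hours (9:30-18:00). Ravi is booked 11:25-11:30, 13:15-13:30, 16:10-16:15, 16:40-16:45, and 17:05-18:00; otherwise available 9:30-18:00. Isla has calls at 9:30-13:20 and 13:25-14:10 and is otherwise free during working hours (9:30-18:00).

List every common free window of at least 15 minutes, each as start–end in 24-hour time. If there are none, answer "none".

14:50–15:10

Priya free within 09:30–18:00: 11:35–12:20, 13:10–13:45, 14:00–15:25, 16:00–16:45.
Eitan free within 09:30–18:00: 11:15–12:20, 12:30–17:10, 17:25–18:00.
Farrukh free within 09:30–18:00: 09:55–10:20, 10:25–11:30, 13:20–15:10, 15:30–16:05.
Viktor free within 09:30–18:00: 09:30–13:55, 14:50–15:20.
Ravi free within 09:30–18:00: 09:30–11:25, 11:30–13:15, 13:30–16:10, 16:15–16:40, 16:45–17:05.
Isla free within 09:30–18:00: 13:20–13:25, 14:10–18:00.
Priya ∩ Eitan: 11:35–12:20, 13:10–13:45, 14:00–15:25, 16:00–16:45.
Priya ∩ Eitan ∩ Farrukh: 13:20–13:45, 14:00–15:10, 16:00–16:05.
Priya ∩ Eitan ∩ Farrukh ∩ Viktor: 13:20–13:45, 14:50–15:10.
Priya ∩ Eitan ∩ Farrukh ∩ Viktor ∩ Ravi: 13:30–13:45, 14:50–15:10.
Priya ∩ Eitan ∩ Farrukh ∩ Viktor ∩ Ravi ∩ Isla: 14:50–15:10.
Windows ≥ 15 min: 14:50–15:10.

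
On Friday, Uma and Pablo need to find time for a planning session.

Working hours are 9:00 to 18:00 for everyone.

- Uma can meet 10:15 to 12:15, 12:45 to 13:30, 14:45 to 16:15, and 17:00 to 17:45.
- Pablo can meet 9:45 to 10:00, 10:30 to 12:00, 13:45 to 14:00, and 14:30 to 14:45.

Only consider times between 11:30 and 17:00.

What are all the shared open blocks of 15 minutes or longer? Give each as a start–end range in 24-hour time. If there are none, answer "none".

11:30–12:00

Uma ∩ Pablo: 10:30–12:00.
Restricted to 11:30–17:00: 11:30–12:00.
Windows ≥ 15 min: 11:30–12:00.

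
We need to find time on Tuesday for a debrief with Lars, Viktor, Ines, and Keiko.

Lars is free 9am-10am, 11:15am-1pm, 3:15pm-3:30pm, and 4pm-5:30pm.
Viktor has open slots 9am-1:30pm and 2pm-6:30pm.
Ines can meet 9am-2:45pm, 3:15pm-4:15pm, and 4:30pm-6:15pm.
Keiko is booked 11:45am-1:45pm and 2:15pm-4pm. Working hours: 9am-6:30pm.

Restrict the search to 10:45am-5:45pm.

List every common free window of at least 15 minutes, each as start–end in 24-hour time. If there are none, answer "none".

Keiko free within 09:00–18:30: 09:00–11:45, 13:45–14:15, 16:00–18:30.
Lars ∩ Viktor: 09:00–10:00, 11:15–13:00, 15:15–15:30, 16:00–17:30.
Lars ∩ Viktor ∩ Ines: 09:00–10:00, 11:15–13:00, 15:15–15:30, 16:00–16:15, 16:30–17:30.
Lars ∩ Viktor ∩ Ines ∩ Keiko: 09:00–10:00, 11:15–11:45, 16:00–16:15, 16:30–17:30.
Restricted to 10:45–17:45: 11:15–11:45, 16:00–16:15, 16:30–17:30.
Windows ≥ 15 min: 11:15–11:45, 16:00–16:15, 16:30–17:30.

11:15–11:45, 16:00–16:15, 16:30–17:30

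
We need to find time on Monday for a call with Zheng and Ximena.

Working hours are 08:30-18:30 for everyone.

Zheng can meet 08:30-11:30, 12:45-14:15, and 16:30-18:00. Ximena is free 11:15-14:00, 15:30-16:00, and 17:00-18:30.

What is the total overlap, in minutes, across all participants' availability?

150 minutes

Zheng ∩ Ximena: 11:15–11:30, 12:45–14:00, 17:00–18:00.
Total common minutes: 15 + 75 + 60 = 150.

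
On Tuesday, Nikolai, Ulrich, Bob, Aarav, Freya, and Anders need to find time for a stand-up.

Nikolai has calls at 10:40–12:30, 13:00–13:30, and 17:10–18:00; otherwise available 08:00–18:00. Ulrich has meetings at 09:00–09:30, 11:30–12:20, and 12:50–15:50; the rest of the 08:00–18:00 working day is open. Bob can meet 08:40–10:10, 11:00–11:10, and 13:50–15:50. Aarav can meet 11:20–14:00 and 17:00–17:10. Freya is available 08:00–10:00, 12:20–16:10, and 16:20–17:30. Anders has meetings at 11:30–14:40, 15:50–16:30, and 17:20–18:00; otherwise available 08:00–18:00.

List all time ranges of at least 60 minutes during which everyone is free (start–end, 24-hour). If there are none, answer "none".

none

Nikolai free within 08:00–18:00: 08:00–10:40, 12:30–13:00, 13:30–17:10.
Ulrich free within 08:00–18:00: 08:00–09:00, 09:30–11:30, 12:20–12:50, 15:50–18:00.
Anders free within 08:00–18:00: 08:00–11:30, 14:40–15:50, 16:30–17:20.
Nikolai ∩ Ulrich: 08:00–09:00, 09:30–10:40, 12:30–12:50, 15:50–17:10.
Nikolai ∩ Ulrich ∩ Bob: 08:40–09:00, 09:30–10:10.
Nikolai ∩ Ulrich ∩ Bob ∩ Aarav: (none).
Nikolai ∩ Ulrich ∩ Bob ∩ Aarav ∩ Freya: (none).
Nikolai ∩ Ulrich ∩ Bob ∩ Aarav ∩ Freya ∩ Anders: (none).
Windows ≥ 60 min: (none).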